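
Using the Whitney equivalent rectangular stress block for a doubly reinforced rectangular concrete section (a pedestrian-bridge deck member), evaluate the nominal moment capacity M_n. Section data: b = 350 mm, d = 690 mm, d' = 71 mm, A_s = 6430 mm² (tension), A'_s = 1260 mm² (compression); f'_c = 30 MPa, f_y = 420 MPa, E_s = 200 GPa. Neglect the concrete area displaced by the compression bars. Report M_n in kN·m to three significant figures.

Assume both tension and compression steel yield.
Net tension couple steel: A_s − A'_s = 5170 mm².
a = (A_s − A'_s) f_y / (0.85 f'_c b) = 2171400/(0.85 × 30 × 350) = 243.29 mm.
c = a/β₁ = 243.29/0.836 = 291.02 mm; ε'_s = 0.003(c − d')/c = 0.0023 ≥ f_y/E_s = 0.0021, so compression steel does yield.
M_n = (A_s − A'_s) f_y (d − a/2) + A'_s f_y (d − d') = [2171400 × (690 − 121.645) + 529200 × (690 − 71)] × 10⁻⁶ = 1234.13 + 327.57 = 1561.70 kN·m.

M_n ≈ 1560 kN·m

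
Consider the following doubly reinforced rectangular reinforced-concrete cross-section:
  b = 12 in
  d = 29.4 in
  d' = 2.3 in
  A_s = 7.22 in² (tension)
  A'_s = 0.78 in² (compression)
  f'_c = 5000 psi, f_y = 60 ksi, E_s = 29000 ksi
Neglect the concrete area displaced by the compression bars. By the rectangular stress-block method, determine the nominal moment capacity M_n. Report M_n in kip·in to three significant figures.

M_n ≈ 11200 kip·in

Assume both steels yield.
a = (A_s − A'_s) f_y/(0.85 f'_c b) = (7.22 − 0.78) × 60/(0.85 × 5 × 12) = 7.576 in.
c = a/β₁ = 7.576/0.8 = 9.470 in; ε'_s = 0.003(c − d')/c = 0.0023 ≥ ε_y = 0.0021, so the compression steel yields.
M_n = (A_s − A'_s) f_y (d − a/2) + A'_s f_y (d − d') = 386.4 × (29.4 − 3.788) + 46.8 × (29.4 − 2.3) = 9896.5 + 1268.3 = 11164.8 kip·in.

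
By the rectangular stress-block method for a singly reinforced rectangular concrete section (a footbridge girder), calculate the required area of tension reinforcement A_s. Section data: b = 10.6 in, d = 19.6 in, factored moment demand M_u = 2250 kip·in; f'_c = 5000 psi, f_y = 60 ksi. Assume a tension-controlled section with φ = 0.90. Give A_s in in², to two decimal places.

M_n = M_u/φ = 2250/0.90 = 2500 kip·in.
From M_n = 0.85 f'_c a b (d − a/2):
a = d − √(d² − 2M_n/(0.85 f'_c b)) = 19.6 − √(19.6² − 2 × 2500/(0.85 × 5 × 10.6)) = 3.072 in.
A_s = 0.85 f'_c a b / f_y = 0.85 × 5 × 3.072 × 10.6 / 60 = 2.307 in².

A_s ≈ 2.31 in²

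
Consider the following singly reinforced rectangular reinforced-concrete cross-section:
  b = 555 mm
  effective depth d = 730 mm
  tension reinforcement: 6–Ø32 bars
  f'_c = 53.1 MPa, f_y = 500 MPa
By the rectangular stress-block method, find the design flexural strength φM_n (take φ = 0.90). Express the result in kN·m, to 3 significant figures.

φM_n ≈ 1480 kN·m

A_s = 6 × 804 = 4824 mm².
T = A_s f_y = 4824 × 500 = 2412000 N = 2412 kN.
From C = T: a = T/(0.85 f'_c b) = 2412000/(0.85 × 53.1 × 555) = 96.29 mm.
M_n = T(d − a/2) = 2412 kN × (730 − 48.145) mm = 1644.63 kN·m.
φM_n = 0.90 × 1644.63 = 1480.17 kN·m.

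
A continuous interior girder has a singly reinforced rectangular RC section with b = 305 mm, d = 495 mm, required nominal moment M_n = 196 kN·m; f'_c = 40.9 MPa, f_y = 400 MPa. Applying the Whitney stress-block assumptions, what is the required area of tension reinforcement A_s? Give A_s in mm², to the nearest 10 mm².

With M_n = 0.85 f'_c a b (d − a/2), solve the quadratic for a:
a = d − √(d² − 2M_n/(0.85 f'_c b)) = 495 − √(495² − 2 × 196×10⁶/(0.85 × 40.9 × 305)) = 38.87 mm.
A_s = 0.85 f'_c a b / f_y = 0.85 × 40.9 × 38.87 × 305 / 400 = 1030.4 mm².

A_s ≈ 1030 mm²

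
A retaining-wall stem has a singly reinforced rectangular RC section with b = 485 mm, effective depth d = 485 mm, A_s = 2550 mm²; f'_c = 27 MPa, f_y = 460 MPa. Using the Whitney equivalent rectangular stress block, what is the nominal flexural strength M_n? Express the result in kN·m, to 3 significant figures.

T = A_s f_y = 2550 × 460 = 1173000 N = 1173 kN.
From C = T: a = T/(0.85 f'_c b) = 1173000/(0.85 × 27 × 485) = 105.38 mm.
M_n = T(d − a/2) = 1173 kN × (485 − 52.69) mm = 507.10 kN·m.

M_n ≈ 507 kN·m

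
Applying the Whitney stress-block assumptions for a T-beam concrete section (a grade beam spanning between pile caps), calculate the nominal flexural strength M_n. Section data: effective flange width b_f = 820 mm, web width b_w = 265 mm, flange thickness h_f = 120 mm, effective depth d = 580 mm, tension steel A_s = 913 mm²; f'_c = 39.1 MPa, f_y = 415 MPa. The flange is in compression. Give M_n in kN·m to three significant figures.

M_n ≈ 217 kN·m

Tension: T = A_s f_y = 913 × 415 = 378895 N.
Try a within the flange: a = T/(0.85 f'_c b_f) = 378895/(0.85 × 39.1 × 820) = 13.90 mm.
Since a = 13.90 ≤ h_f = 120 mm, the stress block lies entirely in the flange; analyse as a rectangular beam of width b_f.
M_n = T(d − a/2) = 378895 × (580 − 6.95) = 217.13 × 10⁶ N·mm.
M_n = 217.13 kN·m.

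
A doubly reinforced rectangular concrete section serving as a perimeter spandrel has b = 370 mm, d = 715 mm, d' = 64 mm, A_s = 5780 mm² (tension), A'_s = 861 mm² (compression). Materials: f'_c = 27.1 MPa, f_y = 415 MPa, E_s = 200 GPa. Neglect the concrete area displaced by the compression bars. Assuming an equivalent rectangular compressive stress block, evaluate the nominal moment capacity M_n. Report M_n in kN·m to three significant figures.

Assume both tension and compression steel yield.
Net tension couple steel: A_s − A'_s = 4919 mm².
a = (A_s − A'_s) f_y / (0.85 f'_c b) = 2041385/(0.85 × 27.1 × 370) = 239.52 mm.
c = a/β₁ = 239.52/0.85 = 281.79 mm; ε'_s = 0.003(c − d')/c = 0.0023 ≥ f_y/E_s = 0.0021, so compression steel does yield.
M_n = (A_s − A'_s) f_y (d − a/2) + A'_s f_y (d − d') = [2041385 × (715 − 119.76) + 357315 × (715 − 64)] × 10⁻⁶ = 1215.11 + 232.61 = 1447.72 kN·m.

M_n ≈ 1450 kN·m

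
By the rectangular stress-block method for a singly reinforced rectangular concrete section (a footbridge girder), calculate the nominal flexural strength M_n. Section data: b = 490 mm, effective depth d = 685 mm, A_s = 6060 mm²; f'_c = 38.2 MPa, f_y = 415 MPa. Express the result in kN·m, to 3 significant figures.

M_n ≈ 1520 kN·m

T = A_s f_y = 6060 × 415 = 2514900 N = 2514.9 kN.
From C = T: a = T/(0.85 f'_c b) = 2514900/(0.85 × 38.2 × 490) = 158.07 mm.
M_n = T(d − a/2) = 2514.9 kN × (685 − 79.035) mm = 1523.94 kN·m.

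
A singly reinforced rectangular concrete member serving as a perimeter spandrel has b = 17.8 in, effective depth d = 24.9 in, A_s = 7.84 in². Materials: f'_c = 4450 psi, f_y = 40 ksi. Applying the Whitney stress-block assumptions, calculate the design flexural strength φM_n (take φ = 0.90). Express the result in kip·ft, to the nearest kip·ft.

φM_n ≈ 531 kip·ft

T = A_s f_y = 7.84 × 40 = 313.6 kips.
a = T/(0.85 f'_c b) = 313.6/(0.85 × 4.45 × 17.8) = 4.658 in.
M_n = T(d − a/2) = 313.6 × (24.9 − 2.329) = 7078.3 kip·in = 7078.3/12 = 589.86 kip·ft.
φM_n = 0.90 × 589.86 = 530.87 kip·ft.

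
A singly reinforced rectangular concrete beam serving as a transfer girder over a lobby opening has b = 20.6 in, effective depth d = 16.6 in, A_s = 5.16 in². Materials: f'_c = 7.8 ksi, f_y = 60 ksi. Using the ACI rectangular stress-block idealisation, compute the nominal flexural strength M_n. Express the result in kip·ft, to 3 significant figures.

M_n ≈ 399 kip·ft

T = A_s f_y = 5.16 × 60 = 309.6 kips.
a = T/(0.85 f'_c b) = 309.6/(0.85 × 7.8 × 20.6) = 2.267 in.
M_n = T(d − a/2) = 309.6 × (16.6 − 1.1335) = 4788.4 kip·in = 4788.4/12 = 399.03 kip·ft.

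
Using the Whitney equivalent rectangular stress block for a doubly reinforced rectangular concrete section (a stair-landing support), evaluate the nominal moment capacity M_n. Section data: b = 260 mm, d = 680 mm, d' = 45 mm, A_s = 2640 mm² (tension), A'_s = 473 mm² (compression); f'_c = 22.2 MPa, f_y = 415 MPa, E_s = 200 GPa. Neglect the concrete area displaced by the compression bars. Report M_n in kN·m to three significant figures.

Assume both tension and compression steel yield.
Net tension couple steel: A_s − A'_s = 2167 mm².
a = (A_s − A'_s) f_y / (0.85 f'_c b) = 899305/(0.85 × 22.2 × 260) = 183.30 mm.
c = a/β₁ = 183.30/0.85 = 215.65 mm; ε'_s = 0.003(c − d')/c = 0.0024 ≥ f_y/E_s = 0.0021, so compression steel does yield.
M_n = (A_s − A'_s) f_y (d − a/2) + A'_s f_y (d − d') = [899305 × (680 − 91.65) + 196295 × (680 − 45)] × 10⁻⁶ = 529.11 + 124.65 = 653.76 kN·m.

M_n ≈ 654 kN·m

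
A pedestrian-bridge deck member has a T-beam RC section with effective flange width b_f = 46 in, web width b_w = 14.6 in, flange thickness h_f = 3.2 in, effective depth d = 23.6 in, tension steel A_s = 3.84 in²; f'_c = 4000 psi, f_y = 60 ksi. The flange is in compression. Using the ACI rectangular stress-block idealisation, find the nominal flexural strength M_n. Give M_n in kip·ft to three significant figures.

M_n ≈ 439 kip·ft

Tension: T = A_s f_y = 3.84 × 60 = 230.4 kips.
Try a within the flange: a = T/(0.85 f'_c b_f) = 230.4/(0.85 × 4 × 46) = 1.473 in.
Since a = 1.473 ≤ h_f = 3.2 in, the stress block lies entirely in the flange; analyse as a rectangular beam of width b_f.
M_n = T(d − a/2) = 230.4 × (23.6 − 0.7365) = 5267.8 kip·in.
M_n = 5267.8/12 = 438.98 kip·ft.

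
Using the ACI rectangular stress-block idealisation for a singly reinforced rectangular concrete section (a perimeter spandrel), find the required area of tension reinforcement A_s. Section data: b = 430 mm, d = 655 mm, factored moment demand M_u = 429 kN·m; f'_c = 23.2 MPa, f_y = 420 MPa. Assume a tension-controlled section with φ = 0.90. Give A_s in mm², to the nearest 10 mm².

M_n = M_u/φ = 429/0.90 = 476.667 kN·m.
With M_n = 0.85 f'_c a b (d − a/2), solve the quadratic for a:
a = d − √(d² − 2M_n/(0.85 f'_c b)) = 655 − √(655² − 2 × 476.667×10⁶/(0.85 × 23.2 × 430)) = 92.33 mm.
A_s = 0.85 f'_c a b / f_y = 0.85 × 23.2 × 92.33 × 430 / 420 = 1864.1 mm².

A_s ≈ 1860 mm²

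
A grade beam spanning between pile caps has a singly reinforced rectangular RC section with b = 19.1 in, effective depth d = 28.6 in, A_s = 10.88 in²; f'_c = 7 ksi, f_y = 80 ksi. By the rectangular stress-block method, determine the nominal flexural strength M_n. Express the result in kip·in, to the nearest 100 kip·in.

M_n ≈ 21600 kip·in

T = A_s f_y = 10.88 × 80 = 870.4 kips.
a = T/(0.85 f'_c b) = 870.4/(0.85 × 7 × 19.1) = 7.659 in.
M_n = T(d − a/2) = 870.4 × (28.6 − 3.8295) = 21560.2 kip·in.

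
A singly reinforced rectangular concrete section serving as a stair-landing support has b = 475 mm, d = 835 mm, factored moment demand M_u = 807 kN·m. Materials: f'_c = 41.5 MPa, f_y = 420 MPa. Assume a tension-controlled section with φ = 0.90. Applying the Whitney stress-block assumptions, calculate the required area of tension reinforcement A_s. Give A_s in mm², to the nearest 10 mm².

A_s ≈ 2660 mm²

M_n = M_u/φ = 807/0.90 = 896.667 kN·m.
With M_n = 0.85 f'_c a b (d − a/2), solve the quadratic for a:
a = d − √(d² − 2M_n/(0.85 f'_c b)) = 835 − √(835² − 2 × 896.667×10⁶/(0.85 × 41.5 × 475)) = 66.76 mm.
A_s = 0.85 f'_c a b / f_y = 0.85 × 41.5 × 66.76 × 475 / 420 = 2663.3 mm².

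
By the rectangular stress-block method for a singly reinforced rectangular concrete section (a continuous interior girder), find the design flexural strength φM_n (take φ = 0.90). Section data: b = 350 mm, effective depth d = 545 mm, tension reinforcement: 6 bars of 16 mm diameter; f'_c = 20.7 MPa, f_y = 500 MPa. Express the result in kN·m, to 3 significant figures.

φM_n ≈ 269 kN·m

A_s = 6 × 201 = 1206 mm².
T = A_s f_y = 1206 × 500 = 603000 N = 603 kN.
From C = T: a = T/(0.85 f'_c b) = 603000/(0.85 × 20.7 × 350) = 97.92 mm.
M_n = T(d − a/2) = 603 kN × (545 − 48.96) mm = 299.11 kN·m.
φM_n = 0.90 × 299.11 = 269.20 kN·m.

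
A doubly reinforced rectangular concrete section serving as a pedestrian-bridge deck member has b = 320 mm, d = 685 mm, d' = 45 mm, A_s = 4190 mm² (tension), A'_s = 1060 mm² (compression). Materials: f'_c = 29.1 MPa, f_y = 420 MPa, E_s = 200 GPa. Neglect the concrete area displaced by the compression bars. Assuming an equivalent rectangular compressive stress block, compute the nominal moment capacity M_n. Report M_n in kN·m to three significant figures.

M_n ≈ 1080 kN·m

Assume both tension and compression steel yield.
Net tension couple steel: A_s − A'_s = 3130 mm².
a = (A_s − A'_s) f_y / (0.85 f'_c b) = 1314600/(0.85 × 29.1 × 320) = 166.09 mm.
c = a/β₁ = 166.09/0.842 = 197.26 mm; ε'_s = 0.003(c − d')/c = 0.0023 ≥ f_y/E_s = 0.0021, so compression steel does yield.
M_n = (A_s − A'_s) f_y (d − a/2) + A'_s f_y (d − d') = [1314600 × (685 − 83.045) + 445200 × (685 − 45)] × 10⁻⁶ = 791.33 + 284.93 = 1076.26 kN·m.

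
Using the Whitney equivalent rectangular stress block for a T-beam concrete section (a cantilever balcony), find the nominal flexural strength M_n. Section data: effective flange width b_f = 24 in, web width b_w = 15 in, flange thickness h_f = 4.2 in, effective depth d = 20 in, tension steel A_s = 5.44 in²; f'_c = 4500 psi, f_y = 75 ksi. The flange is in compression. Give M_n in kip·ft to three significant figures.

Tension: T = A_s f_y = 5.44 × 75 = 408 kips.
Try a within the flange: a = T/(0.85 f'_c b_f) = 408/(0.85 × 4.5 × 24) = 4.444 in.
a = 4.444 > h_f = 4.2 in: the block extends into the web. Split into flange-overhang and web parts.
C_f = 0.85 f'_c (b_f − b_w) h_f = 0.85 × 4.5 × (24 − 15) × 4.2 = 144.6 kips.
Remaining web compression depth: a_w = (T − C_f)/(0.85 f'_c b_w) = (408 − 144.6)/(0.85 × 4.5 × 15) = 4.591 in.
M_n = C_f(d − h_f/2) + (T − C_f)(d − a_w/2) = 144.6 × (20 − 2.1) + 263.4 × (20 − 2.2955) = 2588.3 + 4663.4 = 7251.7 kip·in.
M_n = 7251.7/12 = 604.31 kip·ft.

M_n ≈ 604 kip·ft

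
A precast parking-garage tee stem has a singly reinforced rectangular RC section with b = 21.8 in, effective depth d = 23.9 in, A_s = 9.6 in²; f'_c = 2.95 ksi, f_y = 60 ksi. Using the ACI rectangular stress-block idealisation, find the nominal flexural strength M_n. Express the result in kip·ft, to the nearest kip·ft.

M_n ≈ 894 kip·ft

T = A_s f_y = 9.6 × 60 = 576 kips.
a = T/(0.85 f'_c b) = 576/(0.85 × 2.95 × 21.8) = 10.537 in.
M_n = T(d − a/2) = 576 × (23.9 − 5.2685) = 10731.7 kip·in = 10731.7/12 = 894.31 kip·ft.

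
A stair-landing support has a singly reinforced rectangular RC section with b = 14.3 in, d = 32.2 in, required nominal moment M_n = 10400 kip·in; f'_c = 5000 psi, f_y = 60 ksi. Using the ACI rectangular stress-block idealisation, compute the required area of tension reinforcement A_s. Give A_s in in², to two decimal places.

From M_n = 0.85 f'_c a b (d − a/2):
a = d − √(d² − 2M_n/(0.85 f'_c b)) = 32.2 − √(32.2² − 2 × 10400/(0.85 × 5 × 14.3)) = 5.845 in.
A_s = 0.85 f'_c a b / f_y = 0.85 × 5 × 5.845 × 14.3 / 60 = 5.920 in².

A_s ≈ 5.92 in²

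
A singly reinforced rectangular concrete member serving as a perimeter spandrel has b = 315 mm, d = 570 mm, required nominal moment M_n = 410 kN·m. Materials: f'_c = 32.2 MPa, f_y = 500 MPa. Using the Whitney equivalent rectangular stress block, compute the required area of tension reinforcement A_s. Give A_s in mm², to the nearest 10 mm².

A_s ≈ 1560 mm²

With M_n = 0.85 f'_c a b (d − a/2), solve the quadratic for a:
a = d − √(d² − 2M_n/(0.85 f'_c b)) = 570 − √(570² − 2 × 410×10⁶/(0.85 × 32.2 × 315)) = 90.64 mm.
A_s = 0.85 f'_c a b / f_y = 0.85 × 32.2 × 90.64 × 315 / 500 = 1562.9 mm².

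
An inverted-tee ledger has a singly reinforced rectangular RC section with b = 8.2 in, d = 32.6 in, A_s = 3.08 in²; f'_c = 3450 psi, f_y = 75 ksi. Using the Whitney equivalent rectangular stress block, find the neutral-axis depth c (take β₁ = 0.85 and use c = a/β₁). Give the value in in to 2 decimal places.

c ≈ 11.30 in

T = A_s f_y = 3.08 × 75 = 231 kips.
a = T/(0.85 f'_c b) = 231/(0.85 × 3.45 × 8.2) = 9.6064 in.
With β₁ = 0.85, c = a/β₁ = 9.6064/0.85 = 11.30 in.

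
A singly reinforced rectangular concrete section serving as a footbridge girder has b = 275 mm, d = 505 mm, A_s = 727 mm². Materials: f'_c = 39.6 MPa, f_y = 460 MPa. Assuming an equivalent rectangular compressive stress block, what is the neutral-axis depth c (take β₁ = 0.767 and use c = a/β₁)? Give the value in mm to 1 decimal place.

T = A_s f_y = 727 × 460 = 334420 N = 334.42 kN.
Setting C = 0.85 f'_c a b equal to T: a = 334420/(0.85 × 39.6 × 275) = 36.128 mm.
With β₁ = 0.767, c = a/β₁ = 36.128/0.767 = 47.1 mm.

c ≈ 47.1 mm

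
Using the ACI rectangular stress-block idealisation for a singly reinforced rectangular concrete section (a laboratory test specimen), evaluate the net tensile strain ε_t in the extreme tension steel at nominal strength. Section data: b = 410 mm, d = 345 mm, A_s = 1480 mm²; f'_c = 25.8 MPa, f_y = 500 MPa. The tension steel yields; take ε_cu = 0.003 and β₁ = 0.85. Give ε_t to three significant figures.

a = A_s f_y/(0.85 f'_c b) = 82.30 mm.
β₁ = 0.85, so c = a/β₁ = 82.30/0.85 = 96.82 mm.
From the linear strain diagram with ε_cu = 0.003: ε_t = 0.003 (d − c)/c = 0.003 × (345 − 96.82)/96.82 = 0.00769.
Since ε_t ≥ 0.005, the section is tension-controlled.

ε_t ≈ 0.00769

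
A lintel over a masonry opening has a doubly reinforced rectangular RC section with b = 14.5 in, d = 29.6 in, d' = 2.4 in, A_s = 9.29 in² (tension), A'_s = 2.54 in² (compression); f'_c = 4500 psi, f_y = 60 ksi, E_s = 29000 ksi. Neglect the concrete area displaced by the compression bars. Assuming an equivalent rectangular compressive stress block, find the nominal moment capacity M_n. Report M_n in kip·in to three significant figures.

M_n ≈ 14700 kip·in

Assume both steels yield.
a = (A_s − A'_s) f_y/(0.85 f'_c b) = (9.29 − 2.54) × 60/(0.85 × 4.5 × 14.5) = 7.302 in.
c = a/β₁ = 7.302/0.825 = 8.851 in; ε'_s = 0.003(c − d')/c = 0.0022 ≥ ε_y = 0.0021, so the compression steel yields.
M_n = (A_s − A'_s) f_y (d − a/2) + A'_s f_y (d − d') = 405 × (29.6 − 3.651) + 152.4 × (29.6 − 2.4) = 10509.3 + 4145.3 = 14654.6 kip·in.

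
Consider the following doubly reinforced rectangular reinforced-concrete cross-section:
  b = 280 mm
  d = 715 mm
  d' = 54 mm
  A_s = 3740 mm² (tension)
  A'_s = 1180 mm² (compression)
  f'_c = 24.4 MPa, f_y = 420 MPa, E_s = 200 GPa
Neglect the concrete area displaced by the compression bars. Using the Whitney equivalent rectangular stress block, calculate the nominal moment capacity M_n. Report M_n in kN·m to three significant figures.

Assume both tension and compression steel yield.
Net tension couple steel: A_s − A'_s = 2560 mm².
a = (A_s − A'_s) f_y / (0.85 f'_c b) = 1075200/(0.85 × 24.4 × 280) = 185.15 mm.
c = a/β₁ = 185.15/0.85 = 217.82 mm; ε'_s = 0.003(c − d')/c = 0.0023 ≥ f_y/E_s = 0.0021, so compression steel does yield.
M_n = (A_s − A'_s) f_y (d − a/2) + A'_s f_y (d − d') = [1075200 × (715 − 92.575) + 495600 × (715 − 54)] × 10⁻⁶ = 669.23 + 327.59 = 996.82 kN·m.

M_n ≈ 997 kN·m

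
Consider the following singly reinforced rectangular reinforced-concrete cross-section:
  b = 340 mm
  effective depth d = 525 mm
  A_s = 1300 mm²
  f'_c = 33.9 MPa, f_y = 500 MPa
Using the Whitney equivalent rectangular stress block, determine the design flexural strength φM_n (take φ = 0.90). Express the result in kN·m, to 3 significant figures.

T = A_s f_y = 1300 × 500 = 650000 N = 650 kN.
From C = T: a = T/(0.85 f'_c b) = 650000/(0.85 × 33.9 × 340) = 66.35 mm.
M_n = T(d − a/2) = 650 kN × (525 − 33.175) mm = 319.69 kN·m.
φM_n = 0.90 × 319.69 = 287.72 kN·m.

φM_n ≈ 288 kN·m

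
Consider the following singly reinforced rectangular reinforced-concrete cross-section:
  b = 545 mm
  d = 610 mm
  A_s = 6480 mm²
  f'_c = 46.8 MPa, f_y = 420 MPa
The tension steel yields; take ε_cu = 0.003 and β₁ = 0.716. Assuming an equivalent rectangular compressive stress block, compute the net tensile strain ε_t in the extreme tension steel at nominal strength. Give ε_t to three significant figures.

a = A_s f_y/(0.85 f'_c b) = 125.53 mm.
β₁ = 0.716, so c = a/β₁ = 125.53/0.716 = 175.32 mm.
From the linear strain diagram with ε_cu = 0.003: ε_t = 0.003 (d − c)/c = 0.003 × (610 − 175.32)/175.32 = 0.00744.
Since ε_t ≥ 0.005, the section is tension-controlled.

ε_t ≈ 0.00744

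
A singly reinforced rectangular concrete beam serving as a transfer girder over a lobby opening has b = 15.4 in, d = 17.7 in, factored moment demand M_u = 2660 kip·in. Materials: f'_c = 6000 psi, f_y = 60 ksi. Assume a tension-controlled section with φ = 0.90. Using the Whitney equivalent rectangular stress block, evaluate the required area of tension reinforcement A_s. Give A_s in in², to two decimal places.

A_s ≈ 2.97 in²

M_n = M_u/φ = 2660/0.90 = 2955.56 kip·in.
From M_n = 0.85 f'_c a b (d − a/2):
a = d − √(d² − 2M_n/(0.85 f'_c b)) = 17.7 − √(17.7² − 2 × 2955.56/(0.85 × 6 × 15.4)) = 2.272 in.
A_s = 0.85 f'_c a b / f_y = 0.85 × 6 × 2.272 × 15.4 / 60 = 2.974 in².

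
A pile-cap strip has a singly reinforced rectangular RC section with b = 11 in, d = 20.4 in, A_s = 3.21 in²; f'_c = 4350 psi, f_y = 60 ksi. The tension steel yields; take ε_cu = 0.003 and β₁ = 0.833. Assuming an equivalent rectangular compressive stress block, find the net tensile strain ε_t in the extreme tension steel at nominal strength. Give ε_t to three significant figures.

ε_t ≈ 0.00777

a = A_s f_y/(0.85 f'_c b) = 4.735 in.
β₁ = 0.833, so c = a/β₁ = 4.735/0.833 = 5.684 in.
From the linear strain diagram with ε_cu = 0.003: ε_t = 0.003 (d − c)/c = 0.003 × (20.4 − 5.684)/5.684 = 0.00777.
Since ε_t ≥ 0.005, the section is tension-controlled.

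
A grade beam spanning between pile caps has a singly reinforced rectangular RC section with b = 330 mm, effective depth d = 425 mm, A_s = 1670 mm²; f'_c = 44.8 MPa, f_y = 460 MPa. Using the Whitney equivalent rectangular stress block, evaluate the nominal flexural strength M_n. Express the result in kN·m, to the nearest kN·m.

T = A_s f_y = 1670 × 460 = 768200 N = 768.2 kN.
From C = T: a = T/(0.85 f'_c b) = 768200/(0.85 × 44.8 × 330) = 61.13 mm.
M_n = T(d − a/2) = 768.2 kN × (425 − 30.565) mm = 303.00 kN·m.

M_n ≈ 303 kN·m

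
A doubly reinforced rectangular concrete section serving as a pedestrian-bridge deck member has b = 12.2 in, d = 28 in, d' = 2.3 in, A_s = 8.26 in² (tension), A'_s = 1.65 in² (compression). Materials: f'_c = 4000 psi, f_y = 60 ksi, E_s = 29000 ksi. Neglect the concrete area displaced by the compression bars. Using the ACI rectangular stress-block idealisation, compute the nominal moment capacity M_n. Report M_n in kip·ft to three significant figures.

M_n ≈ 979 kip·ft

Assume both steels yield.
a = (A_s − A'_s) f_y/(0.85 f'_c b) = (8.26 − 1.65) × 60/(0.85 × 4 × 12.2) = 9.561 in.
c = a/β₁ = 9.561/0.85 = 11.248 in; ε'_s = 0.003(c − d')/c = 0.0024 ≥ ε_y = 0.0021, so the compression steel yields.
M_n = (A_s − A'_s) f_y (d − a/2) + A'_s f_y (d − d') = 396.6 × (28 − 4.7805) + 99 × (28 − 2.3) = 9208.9 + 2544.3 = 11753.2 kip·in = 11753.2/12 = 979.43 kip·ft.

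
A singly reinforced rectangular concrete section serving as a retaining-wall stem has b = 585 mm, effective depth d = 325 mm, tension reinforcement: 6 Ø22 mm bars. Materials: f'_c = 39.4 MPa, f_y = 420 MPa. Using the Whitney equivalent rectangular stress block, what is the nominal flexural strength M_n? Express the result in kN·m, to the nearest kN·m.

A_s = 6 × 380 = 2280 mm².
T = A_s f_y = 2280 × 420 = 957600 N = 957.6 kN.
From C = T: a = T/(0.85 f'_c b) = 957600/(0.85 × 39.4 × 585) = 48.88 mm.
M_n = T(d − a/2) = 957.6 kN × (325 − 24.44) mm = 287.82 kN·m.

M_n ≈ 288 kN·m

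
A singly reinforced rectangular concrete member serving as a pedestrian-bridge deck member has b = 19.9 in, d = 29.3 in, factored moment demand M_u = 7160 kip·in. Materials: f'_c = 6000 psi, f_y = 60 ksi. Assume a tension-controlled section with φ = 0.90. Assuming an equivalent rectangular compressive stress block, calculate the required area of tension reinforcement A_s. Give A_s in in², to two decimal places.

M_n = M_u/φ = 7160/0.90 = 7955.56 kip·in.
From M_n = 0.85 f'_c a b (d − a/2):
a = d − √(d² − 2M_n/(0.85 f'_c b)) = 29.3 − √(29.3² − 2 × 7955.56/(0.85 × 6 × 19.9)) = 2.810 in.
A_s = 0.85 f'_c a b / f_y = 0.85 × 6 × 2.810 × 19.9 / 60 = 4.753 in².

A_s ≈ 4.75 in²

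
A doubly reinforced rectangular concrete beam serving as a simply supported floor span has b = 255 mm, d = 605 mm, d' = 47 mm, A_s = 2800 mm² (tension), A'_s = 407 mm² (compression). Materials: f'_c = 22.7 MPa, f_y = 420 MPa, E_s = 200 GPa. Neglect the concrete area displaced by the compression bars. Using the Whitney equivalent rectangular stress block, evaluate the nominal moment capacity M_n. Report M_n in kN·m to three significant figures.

Assume both tension and compression steel yield.
Net tension couple steel: A_s − A'_s = 2393 mm².
a = (A_s − A'_s) f_y / (0.85 f'_c b) = 1005060/(0.85 × 22.7 × 255) = 204.27 mm.
c = a/β₁ = 204.27/0.85 = 240.32 mm; ε'_s = 0.003(c − d')/c = 0.0024 ≥ f_y/E_s = 0.0021, so compression steel does yield.
M_n = (A_s − A'_s) f_y (d − a/2) + A'_s f_y (d − d') = [1005060 × (605 − 102.135) + 170940 × (605 − 47)] × 10⁻⁶ = 505.41 + 95.38 = 600.79 kN·m.

M_n ≈ 601 kN·m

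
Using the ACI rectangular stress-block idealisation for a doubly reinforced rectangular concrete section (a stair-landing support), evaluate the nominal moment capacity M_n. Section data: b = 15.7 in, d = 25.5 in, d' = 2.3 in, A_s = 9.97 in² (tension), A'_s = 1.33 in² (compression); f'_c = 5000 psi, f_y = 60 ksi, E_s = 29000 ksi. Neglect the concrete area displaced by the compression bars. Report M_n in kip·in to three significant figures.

Assume both steels yield.
a = (A_s − A'_s) f_y/(0.85 f'_c b) = (9.97 − 1.33) × 60/(0.85 × 5 × 15.7) = 7.769 in.
c = a/β₁ = 7.769/0.8 = 9.711 in; ε'_s = 0.003(c − d')/c = 0.0023 ≥ ε_y = 0.0021, so the compression steel yields.
M_n = (A_s − A'_s) f_y (d − a/2) + A'_s f_y (d − d') = 518.4 × (25.5 − 3.8845) + 79.8 × (25.5 − 2.3) = 11205.5 + 1851.4 = 13056.9 kip·in.

M_n ≈ 13100 kip·in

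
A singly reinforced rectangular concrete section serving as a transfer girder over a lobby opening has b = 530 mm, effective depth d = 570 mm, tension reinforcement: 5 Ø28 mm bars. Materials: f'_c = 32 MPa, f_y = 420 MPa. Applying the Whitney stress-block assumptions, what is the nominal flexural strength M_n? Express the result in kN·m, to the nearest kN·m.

M_n ≈ 679 kN·m

A_s = 5 × 616 = 3080 mm².
T = A_s f_y = 3080 × 420 = 1293600 N = 1293.6 kN.
From C = T: a = T/(0.85 f'_c b) = 1293600/(0.85 × 32 × 530) = 89.73 mm.
M_n = T(d − a/2) = 1293.6 kN × (570 − 44.865) mm = 679.31 kN·m.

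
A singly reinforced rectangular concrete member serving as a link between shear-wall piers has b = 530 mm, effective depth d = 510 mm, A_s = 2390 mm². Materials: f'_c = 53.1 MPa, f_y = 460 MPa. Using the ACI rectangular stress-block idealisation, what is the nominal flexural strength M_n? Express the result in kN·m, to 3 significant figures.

M_n ≈ 535 kN·m

T = A_s f_y = 2390 × 460 = 1099400 N = 1099.4 kN.
From C = T: a = T/(0.85 f'_c b) = 1099400/(0.85 × 53.1 × 530) = 45.96 mm.
M_n = T(d − a/2) = 1099.4 kN × (510 − 22.98) mm = 535.43 kN·m.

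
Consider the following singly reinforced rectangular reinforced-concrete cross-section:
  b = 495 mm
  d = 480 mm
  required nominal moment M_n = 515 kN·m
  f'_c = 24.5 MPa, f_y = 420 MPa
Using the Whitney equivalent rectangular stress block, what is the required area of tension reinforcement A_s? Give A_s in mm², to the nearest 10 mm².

A_s ≈ 2920 mm²

With M_n = 0.85 f'_c a b (d − a/2), solve the quadratic for a:
a = d − √(d² − 2M_n/(0.85 f'_c b)) = 480 − √(480² − 2 × 515×10⁶/(0.85 × 24.5 × 495)) = 118.78 mm.
A_s = 0.85 f'_c a b / f_y = 0.85 × 24.5 × 118.78 × 495 / 420 = 2915.3 mm².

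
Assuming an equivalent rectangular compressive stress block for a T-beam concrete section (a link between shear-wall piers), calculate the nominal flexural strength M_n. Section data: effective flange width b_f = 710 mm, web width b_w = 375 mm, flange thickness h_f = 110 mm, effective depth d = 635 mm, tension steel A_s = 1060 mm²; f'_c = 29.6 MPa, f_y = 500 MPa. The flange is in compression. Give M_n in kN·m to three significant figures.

Tension: T = A_s f_y = 1060 × 500 = 530000 N.
Try a within the flange: a = T/(0.85 f'_c b_f) = 530000/(0.85 × 29.6 × 710) = 29.67 mm.
Since a = 29.67 ≤ h_f = 110 mm, the stress block lies entirely in the flange; analyse as a rectangular beam of width b_f.
M_n = T(d − a/2) = 530000 × (635 − 14.835) = 328.69 × 10⁶ N·mm.
M_n = 328.69 kN·m.

M_n ≈ 329 kN·m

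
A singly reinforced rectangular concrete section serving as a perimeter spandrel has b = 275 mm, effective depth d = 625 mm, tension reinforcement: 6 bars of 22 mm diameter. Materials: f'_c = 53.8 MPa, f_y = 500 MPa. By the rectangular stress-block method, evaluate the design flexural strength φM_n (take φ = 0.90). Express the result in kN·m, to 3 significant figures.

φM_n ≈ 595 kN·m

A_s = 6 × 380 = 2280 mm².
T = A_s f_y = 2280 × 500 = 1140000 N = 1140 kN.
From C = T: a = T/(0.85 f'_c b) = 1140000/(0.85 × 53.8 × 275) = 90.65 mm.
M_n = T(d − a/2) = 1140 kN × (625 − 45.325) mm = 660.83 kN·m.
φM_n = 0.90 × 660.83 = 594.75 kN·m.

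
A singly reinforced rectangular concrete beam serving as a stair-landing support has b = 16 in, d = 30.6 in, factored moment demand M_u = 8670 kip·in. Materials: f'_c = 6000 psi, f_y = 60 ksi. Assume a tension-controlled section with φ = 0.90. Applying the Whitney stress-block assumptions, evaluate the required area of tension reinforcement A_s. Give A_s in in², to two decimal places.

A_s ≈ 5.63 in²

M_n = M_u/φ = 8670/0.90 = 9633.33 kip·in.
From M_n = 0.85 f'_c a b (d − a/2):
a = d − √(d² − 2M_n/(0.85 f'_c b)) = 30.6 − √(30.6² − 2 × 9633.33/(0.85 × 6 × 16)) = 4.138 in.
A_s = 0.85 f'_c a b / f_y = 0.85 × 6 × 4.138 × 16 / 60 = 5.628 in².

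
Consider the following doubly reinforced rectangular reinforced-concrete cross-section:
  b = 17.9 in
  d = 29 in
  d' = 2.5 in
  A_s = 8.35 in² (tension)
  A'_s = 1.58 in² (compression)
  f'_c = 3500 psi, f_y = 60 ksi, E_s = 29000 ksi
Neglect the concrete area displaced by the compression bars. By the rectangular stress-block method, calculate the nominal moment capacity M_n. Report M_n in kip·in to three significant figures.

Assume both steels yield.
a = (A_s − A'_s) f_y/(0.85 f'_c b) = (8.35 − 1.58) × 60/(0.85 × 3.5 × 17.9) = 7.628 in.
c = a/β₁ = 7.628/0.85 = 8.974 in; ε'_s = 0.003(c − d')/c = 0.0022 ≥ ε_y = 0.0021, so the compression steel yields.
M_n = (A_s − A'_s) f_y (d − a/2) + A'_s f_y (d − d') = 406.2 × (29 − 3.814) + 94.8 × (29 − 2.5) = 10230.6 + 2512.2 = 12742.8 kip·in.

M_n ≈ 12700 kip·in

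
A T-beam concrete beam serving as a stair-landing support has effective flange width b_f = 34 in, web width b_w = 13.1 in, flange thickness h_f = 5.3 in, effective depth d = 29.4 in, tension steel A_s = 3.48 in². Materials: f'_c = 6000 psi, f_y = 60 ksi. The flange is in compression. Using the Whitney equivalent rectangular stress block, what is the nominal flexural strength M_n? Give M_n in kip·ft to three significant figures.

M_n ≈ 501 kip·ft

Tension: T = A_s f_y = 3.48 × 60 = 208.8 kips.
Try a within the flange: a = T/(0.85 f'_c b_f) = 208.8/(0.85 × 6 × 34) = 1.204 in.
Since a = 1.204 ≤ h_f = 5.3 in, the stress block lies entirely in the flange; analyse as a rectangular beam of width b_f.
M_n = T(d − a/2) = 208.8 × (29.4 − 0.602) = 6013.0 kip·in.
M_n = 6013.0/12 = 501.08 kip·ft.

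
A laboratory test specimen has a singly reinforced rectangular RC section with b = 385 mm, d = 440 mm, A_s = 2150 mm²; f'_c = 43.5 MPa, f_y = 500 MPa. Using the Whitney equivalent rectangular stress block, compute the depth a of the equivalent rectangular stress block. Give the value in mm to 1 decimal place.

T = A_s f_y = 2150 × 500 = 1075000 N = 1075 kN.
Setting C = 0.85 f'_c a b equal to T: a = 1075000/(0.85 × 43.5 × 385) = 75.5 mm.

a ≈ 75.5 mm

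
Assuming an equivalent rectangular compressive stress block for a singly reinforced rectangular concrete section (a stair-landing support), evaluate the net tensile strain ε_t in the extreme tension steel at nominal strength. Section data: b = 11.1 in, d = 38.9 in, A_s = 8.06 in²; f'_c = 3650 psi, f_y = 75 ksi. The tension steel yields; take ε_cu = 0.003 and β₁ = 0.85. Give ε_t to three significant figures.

ε_t ≈ 0.00265

a = A_s f_y/(0.85 f'_c b) = 17.553 in.
β₁ = 0.85, so c = a/β₁ = 17.553/0.85 = 20.651 in.
From the linear strain diagram with ε_cu = 0.003: ε_t = 0.003 (d − c)/c = 0.003 × (38.9 − 20.651)/20.651 = 0.00265.
ε_t < 0.004 — the section is over-reinforced for flexure under ACI limits.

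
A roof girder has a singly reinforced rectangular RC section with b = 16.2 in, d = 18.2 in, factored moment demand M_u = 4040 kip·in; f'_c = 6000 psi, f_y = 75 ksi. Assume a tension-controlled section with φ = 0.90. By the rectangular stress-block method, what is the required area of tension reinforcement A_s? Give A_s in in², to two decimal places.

A_s ≈ 3.61 in²

M_n = M_u/φ = 4040/0.90 = 4488.89 kip·in.
From M_n = 0.85 f'_c a b (d − a/2):
a = d − √(d² − 2M_n/(0.85 f'_c b)) = 18.2 − √(18.2² − 2 × 4488.89/(0.85 × 6 × 16.2)) = 3.281 in.
A_s = 0.85 f'_c a b / f_y = 0.85 × 6 × 3.281 × 16.2 / 75 = 3.614 in².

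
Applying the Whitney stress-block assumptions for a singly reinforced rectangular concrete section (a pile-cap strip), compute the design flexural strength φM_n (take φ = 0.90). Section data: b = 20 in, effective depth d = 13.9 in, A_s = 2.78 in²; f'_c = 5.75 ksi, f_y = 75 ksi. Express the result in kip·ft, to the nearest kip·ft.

T = A_s f_y = 2.78 × 75 = 208.5 kips.
a = T/(0.85 f'_c b) = 208.5/(0.85 × 5.75 × 20) = 2.133 in.
M_n = T(d − a/2) = 208.5 × (13.9 − 1.0665) = 2675.8 kip·in = 2675.8/12 = 222.98 kip·ft.
φM_n = 0.90 × 222.98 = 200.68 kip·ft.

φM_n ≈ 201 kip·ft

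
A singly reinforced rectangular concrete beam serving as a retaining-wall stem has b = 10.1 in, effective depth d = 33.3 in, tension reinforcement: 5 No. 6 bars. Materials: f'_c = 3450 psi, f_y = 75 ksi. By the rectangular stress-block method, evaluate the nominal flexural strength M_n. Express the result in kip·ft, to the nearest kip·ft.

A_s = 5 × 0.44 = 2.2 in².
T = A_s f_y = 2.2 × 75 = 165 kips.
a = T/(0.85 f'_c b) = 165/(0.85 × 3.45 × 10.1) = 5.571 in.
M_n = T(d − a/2) = 165 × (33.3 − 2.7855) = 5034.9 kip·in = 5034.9/12 = 419.58 kip·ft.

M_n ≈ 420 kip·ft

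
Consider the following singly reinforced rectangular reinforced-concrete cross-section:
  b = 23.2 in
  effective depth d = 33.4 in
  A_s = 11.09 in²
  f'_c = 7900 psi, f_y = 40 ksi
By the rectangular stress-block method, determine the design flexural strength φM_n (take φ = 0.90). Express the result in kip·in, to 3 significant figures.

φM_n ≈ 12800 kip·in

T = A_s f_y = 11.09 × 40 = 443.6 kips.
a = T/(0.85 f'_c b) = 443.6/(0.85 × 7.9 × 23.2) = 2.847 in.
M_n = T(d − a/2) = 443.6 × (33.4 − 1.4235) = 14184.8 kip·in.
φM_n = 0.90 × 14184.8 = 12766.3 kip·in.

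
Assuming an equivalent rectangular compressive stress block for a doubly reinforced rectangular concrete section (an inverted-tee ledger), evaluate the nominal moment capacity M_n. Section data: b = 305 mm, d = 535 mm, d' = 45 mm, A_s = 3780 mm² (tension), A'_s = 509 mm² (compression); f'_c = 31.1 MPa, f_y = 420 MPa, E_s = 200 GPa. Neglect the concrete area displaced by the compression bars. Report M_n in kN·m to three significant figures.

Assume both tension and compression steel yield.
Net tension couple steel: A_s − A'_s = 3271 mm².
a = (A_s − A'_s) f_y / (0.85 f'_c b) = 1373820/(0.85 × 31.1 × 305) = 170.39 mm.
c = a/β₁ = 170.39/0.828 = 205.79 mm; ε'_s = 0.003(c − d')/c = 0.0023 ≥ f_y/E_s = 0.0021, so compression steel does yield.
M_n = (A_s − A'_s) f_y (d − a/2) + A'_s f_y (d − d') = [1373820 × (535 − 85.195) + 213780 × (535 − 45)] × 10⁻⁶ = 617.95 + 104.75 = 722.70 kN·m.

M_n ≈ 723 kN·m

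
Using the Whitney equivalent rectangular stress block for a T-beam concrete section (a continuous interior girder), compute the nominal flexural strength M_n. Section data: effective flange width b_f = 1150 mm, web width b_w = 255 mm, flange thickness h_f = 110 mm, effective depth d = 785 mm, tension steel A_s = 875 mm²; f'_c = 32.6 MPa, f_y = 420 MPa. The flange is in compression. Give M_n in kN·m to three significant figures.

Tension: T = A_s f_y = 875 × 420 = 367500 N.
Try a within the flange: a = T/(0.85 f'_c b_f) = 367500/(0.85 × 32.6 × 1150) = 11.53 mm.
Since a = 11.53 ≤ h_f = 110 mm, the stress block lies entirely in the flange; analyse as a rectangular beam of width b_f.
M_n = T(d − a/2) = 367500 × (785 − 5.765) = 286.37 × 10⁶ N·mm.
M_n = 286.37 kN·m.

M_n ≈ 286 kN·m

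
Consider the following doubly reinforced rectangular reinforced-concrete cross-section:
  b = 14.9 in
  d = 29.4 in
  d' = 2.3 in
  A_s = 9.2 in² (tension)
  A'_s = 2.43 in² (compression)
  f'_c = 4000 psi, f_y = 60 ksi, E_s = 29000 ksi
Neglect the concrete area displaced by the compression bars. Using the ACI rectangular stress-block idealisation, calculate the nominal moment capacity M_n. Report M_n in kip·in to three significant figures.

M_n ≈ 14300 kip·in

Assume both steels yield.
a = (A_s − A'_s) f_y/(0.85 f'_c b) = (9.2 − 2.43) × 60/(0.85 × 4 × 14.9) = 8.018 in.
c = a/β₁ = 8.018/0.85 = 9.433 in; ε'_s = 0.003(c − d')/c = 0.0023 ≥ ε_y = 0.0021, so the compression steel yields.
M_n = (A_s − A'_s) f_y (d − a/2) + A'_s f_y (d − d') = 406.2 × (29.4 − 4.009) + 145.8 × (29.4 − 2.3) = 10313.8 + 3951.2 = 14265.0 kip·in.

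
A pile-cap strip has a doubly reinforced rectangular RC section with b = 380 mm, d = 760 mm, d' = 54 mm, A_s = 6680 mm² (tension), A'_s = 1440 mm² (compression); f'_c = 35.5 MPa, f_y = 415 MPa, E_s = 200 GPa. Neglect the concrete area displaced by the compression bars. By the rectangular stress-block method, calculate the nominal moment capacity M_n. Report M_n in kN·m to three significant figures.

Assume both tension and compression steel yield.
Net tension couple steel: A_s − A'_s = 5240 mm².
a = (A_s − A'_s) f_y / (0.85 f'_c b) = 2174600/(0.85 × 35.5 × 380) = 189.65 mm.
c = a/β₁ = 189.65/0.796 = 238.25 mm; ε'_s = 0.003(c − d')/c = 0.0023 ≥ f_y/E_s = 0.0021, so compression steel does yield.
M_n = (A_s − A'_s) f_y (d − a/2) + A'_s f_y (d − d') = [2174600 × (760 − 94.825) + 597600 × (760 − 54)] × 10⁻⁶ = 1446.49 + 421.91 = 1868.40 kN·m.

M_n ≈ 1870 kN·m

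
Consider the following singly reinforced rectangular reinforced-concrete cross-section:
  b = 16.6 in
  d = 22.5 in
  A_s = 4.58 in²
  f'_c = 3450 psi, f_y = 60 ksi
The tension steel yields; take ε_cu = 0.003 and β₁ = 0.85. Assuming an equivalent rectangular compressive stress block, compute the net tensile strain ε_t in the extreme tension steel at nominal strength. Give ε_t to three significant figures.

a = A_s f_y/(0.85 f'_c b) = 5.645 in.
β₁ = 0.85, so c = a/β₁ = 5.645/0.85 = 6.641 in.
From the linear strain diagram with ε_cu = 0.003: ε_t = 0.003 (d − c)/c = 0.003 × (22.5 − 6.641)/6.641 = 0.00716.
Since ε_t ≥ 0.005, the section is tension-controlled.

ε_t ≈ 0.00716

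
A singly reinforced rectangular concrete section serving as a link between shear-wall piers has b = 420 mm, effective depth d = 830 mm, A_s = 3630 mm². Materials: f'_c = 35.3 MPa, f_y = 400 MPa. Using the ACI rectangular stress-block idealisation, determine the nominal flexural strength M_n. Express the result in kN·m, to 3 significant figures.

M_n ≈ 1120 kN·m

T = A_s f_y = 3630 × 400 = 1452000 N = 1452 kN.
From C = T: a = T/(0.85 f'_c b) = 1452000/(0.85 × 35.3 × 420) = 115.22 mm.
M_n = T(d − a/2) = 1452 kN × (830 − 57.61) mm = 1121.51 kN·m.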